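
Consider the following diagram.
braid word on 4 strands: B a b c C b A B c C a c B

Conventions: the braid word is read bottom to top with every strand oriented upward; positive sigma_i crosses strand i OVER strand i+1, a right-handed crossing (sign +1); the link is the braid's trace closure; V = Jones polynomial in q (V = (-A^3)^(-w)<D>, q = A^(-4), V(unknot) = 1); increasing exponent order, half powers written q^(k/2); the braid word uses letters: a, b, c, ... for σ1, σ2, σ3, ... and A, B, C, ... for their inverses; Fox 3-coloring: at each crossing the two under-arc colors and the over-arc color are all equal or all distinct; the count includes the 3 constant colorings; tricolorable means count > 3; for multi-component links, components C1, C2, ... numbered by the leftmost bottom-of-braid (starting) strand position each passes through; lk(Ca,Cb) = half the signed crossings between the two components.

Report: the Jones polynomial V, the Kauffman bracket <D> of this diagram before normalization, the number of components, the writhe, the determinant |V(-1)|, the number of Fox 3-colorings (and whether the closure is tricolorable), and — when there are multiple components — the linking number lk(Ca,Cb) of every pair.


Jones polynomial: V(q) = -q^-3 + q^-2 - q^-1 + 3 - q + q^2 - q^3
<D> = A^-9 - A^-5 + A^-1 - 3A^3 + A^7 - A^11 + A^15; writhe +1
components 1, writhe +1 (13 crossings)
3-colorings: 27 of 3^13, det 9 — tricolorable
note: det 9 = |V(-1)|; divisible by 3, so tricolorable


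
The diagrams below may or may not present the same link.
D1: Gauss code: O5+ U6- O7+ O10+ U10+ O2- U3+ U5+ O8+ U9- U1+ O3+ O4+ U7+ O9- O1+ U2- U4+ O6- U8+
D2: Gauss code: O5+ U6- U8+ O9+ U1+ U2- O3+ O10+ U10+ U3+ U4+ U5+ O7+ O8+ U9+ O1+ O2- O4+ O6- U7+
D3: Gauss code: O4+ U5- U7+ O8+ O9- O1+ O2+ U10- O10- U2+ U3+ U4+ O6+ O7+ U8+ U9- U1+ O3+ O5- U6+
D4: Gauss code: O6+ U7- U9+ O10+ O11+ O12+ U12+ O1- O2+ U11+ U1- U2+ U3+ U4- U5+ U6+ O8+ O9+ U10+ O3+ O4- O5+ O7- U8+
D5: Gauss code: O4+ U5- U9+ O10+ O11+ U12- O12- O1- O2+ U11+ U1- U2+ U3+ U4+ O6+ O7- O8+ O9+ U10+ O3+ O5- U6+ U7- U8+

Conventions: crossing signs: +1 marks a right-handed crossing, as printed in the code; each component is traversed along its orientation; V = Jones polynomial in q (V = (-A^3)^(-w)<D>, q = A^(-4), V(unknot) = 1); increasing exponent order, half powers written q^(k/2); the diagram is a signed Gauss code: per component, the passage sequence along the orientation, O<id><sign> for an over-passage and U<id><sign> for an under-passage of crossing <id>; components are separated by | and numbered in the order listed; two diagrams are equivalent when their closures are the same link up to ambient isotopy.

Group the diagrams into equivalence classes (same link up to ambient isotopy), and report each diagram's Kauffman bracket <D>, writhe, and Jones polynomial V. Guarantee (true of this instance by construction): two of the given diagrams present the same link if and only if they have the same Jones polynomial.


equivalence classes: {D1} | {D2, D3, D4, D5}
D1 (bracket A^12; 10 crossings at w = +4): V = 1
V(D2) = q - q^2 + 2q^3 - q^4 + q^5 - q^6  (w +6, c 10, <D> = -A^-6 + A^-2 - A^2 + 2A^6 - A^10 + A^14)
D3 (bracket -A^-12 + A^-8 - A^-4 + 2 - A^4 + A^8; 10 crossings at w = +4): V = q - q^2 + 2q^3 - q^4 + q^5 - q^6
V(D4) = q - q^2 + 2q^3 - q^4 + q^5 - q^6  (w +6, c 12, <D> = -A^-6 + A^-2 - A^2 + 2A^6 - A^10 + A^14)
V(D5) = q - q^2 + 2q^3 - q^4 + q^5 - q^6  (w +4, c 12, <D> = -A^-12 + A^-8 - A^-4 + 2 - A^4 + A^8)
key observation: V(q) takes 2 values over 5 diagrams, fixing the grouping


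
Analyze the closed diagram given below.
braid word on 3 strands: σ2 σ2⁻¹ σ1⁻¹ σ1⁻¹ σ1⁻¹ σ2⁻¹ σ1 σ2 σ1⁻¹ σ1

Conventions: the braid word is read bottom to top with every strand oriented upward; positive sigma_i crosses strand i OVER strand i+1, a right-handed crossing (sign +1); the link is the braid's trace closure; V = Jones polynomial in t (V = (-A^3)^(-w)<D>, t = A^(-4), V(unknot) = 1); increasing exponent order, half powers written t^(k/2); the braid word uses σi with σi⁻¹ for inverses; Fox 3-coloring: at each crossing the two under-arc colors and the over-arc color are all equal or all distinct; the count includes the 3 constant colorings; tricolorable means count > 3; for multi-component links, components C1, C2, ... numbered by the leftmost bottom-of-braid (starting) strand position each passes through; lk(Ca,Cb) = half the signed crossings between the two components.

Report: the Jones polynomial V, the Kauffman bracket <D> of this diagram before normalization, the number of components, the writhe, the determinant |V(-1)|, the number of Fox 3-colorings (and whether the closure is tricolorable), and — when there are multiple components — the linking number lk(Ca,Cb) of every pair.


Jones polynomial: V(t) = -t^-4 + t^-3 + t^-1
<D> = A^-2 + A^6 - A^10; writhe -2
components 1, writhe -2 (10 crossings)
3-colorings: 9 of 3^10, det 3 — tricolorable
note: |V(-1)| = 3: so tricolorable, since 3 divides 3


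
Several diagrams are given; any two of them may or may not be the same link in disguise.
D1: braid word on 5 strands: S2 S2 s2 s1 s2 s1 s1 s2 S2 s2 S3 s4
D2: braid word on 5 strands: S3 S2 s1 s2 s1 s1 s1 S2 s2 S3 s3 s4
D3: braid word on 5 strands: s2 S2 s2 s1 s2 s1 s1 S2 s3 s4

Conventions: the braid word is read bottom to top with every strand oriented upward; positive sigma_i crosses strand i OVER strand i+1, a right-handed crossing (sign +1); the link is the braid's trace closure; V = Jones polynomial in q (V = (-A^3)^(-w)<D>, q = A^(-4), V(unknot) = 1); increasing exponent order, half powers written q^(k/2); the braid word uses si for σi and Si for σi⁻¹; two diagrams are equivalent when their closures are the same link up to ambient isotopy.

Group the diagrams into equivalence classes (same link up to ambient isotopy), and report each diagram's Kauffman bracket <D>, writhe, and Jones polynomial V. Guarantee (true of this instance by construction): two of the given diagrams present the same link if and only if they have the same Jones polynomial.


equivalence classes: {D1, D2, D3}
D1 (bracket -A^-4 + 1 + A^8; 12 crossings at w = +4): V = q + q^3 - q^4
D2 (bracket -A^-4 + 1 + A^8; 12 crossings at w = +4): V = q + q^3 - q^4
V(D3) = q + q^3 - q^4  [10 crossings, <D> = -A^2 + A^6 + A^14, w = +6]
key observation: all 3 diagrams share one V(q), hence one class


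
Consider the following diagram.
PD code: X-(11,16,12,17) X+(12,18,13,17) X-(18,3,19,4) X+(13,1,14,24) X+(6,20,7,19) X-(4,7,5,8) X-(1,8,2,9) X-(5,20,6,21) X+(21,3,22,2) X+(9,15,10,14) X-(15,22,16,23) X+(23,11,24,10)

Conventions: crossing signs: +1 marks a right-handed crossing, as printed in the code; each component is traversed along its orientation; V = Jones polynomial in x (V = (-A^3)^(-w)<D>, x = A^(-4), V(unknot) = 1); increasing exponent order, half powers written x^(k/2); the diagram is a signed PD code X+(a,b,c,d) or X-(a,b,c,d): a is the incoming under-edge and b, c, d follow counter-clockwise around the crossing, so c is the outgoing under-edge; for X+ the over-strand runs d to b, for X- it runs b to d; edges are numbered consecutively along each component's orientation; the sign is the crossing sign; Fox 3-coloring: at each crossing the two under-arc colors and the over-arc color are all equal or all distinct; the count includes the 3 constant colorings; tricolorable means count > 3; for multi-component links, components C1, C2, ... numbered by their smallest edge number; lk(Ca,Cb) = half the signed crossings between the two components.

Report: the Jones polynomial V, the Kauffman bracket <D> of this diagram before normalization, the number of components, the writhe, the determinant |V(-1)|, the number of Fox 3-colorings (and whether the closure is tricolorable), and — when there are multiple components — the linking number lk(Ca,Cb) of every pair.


V = x + x^3 - x^4
<D> = -A^-16 + A^-12 + A^-4 (w = 0)
1 component over 12 crossings, w = 0
9 Fox colorings among 3^12, |V(-1)| = 3: tricolorable
why: det 3 = |V(-1)|; divisible by 3, so tricolorable


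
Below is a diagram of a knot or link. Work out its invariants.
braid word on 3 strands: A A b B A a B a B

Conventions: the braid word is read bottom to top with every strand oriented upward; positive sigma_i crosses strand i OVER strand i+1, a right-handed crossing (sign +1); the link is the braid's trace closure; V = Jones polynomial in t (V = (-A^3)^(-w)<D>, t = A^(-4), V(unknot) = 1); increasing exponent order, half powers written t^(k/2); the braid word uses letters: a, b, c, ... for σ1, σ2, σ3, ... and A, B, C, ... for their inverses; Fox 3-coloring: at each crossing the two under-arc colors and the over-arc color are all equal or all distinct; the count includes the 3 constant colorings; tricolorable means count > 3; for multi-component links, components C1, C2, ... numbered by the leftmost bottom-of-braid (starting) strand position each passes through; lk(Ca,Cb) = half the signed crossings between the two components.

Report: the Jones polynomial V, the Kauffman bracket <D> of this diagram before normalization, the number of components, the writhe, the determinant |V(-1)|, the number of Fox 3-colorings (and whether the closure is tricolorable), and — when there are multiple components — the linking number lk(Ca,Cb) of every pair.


V(t) = -t^(-9/2) - t^(-5/2) + t^(-3/2) - t^(-1/2)
bracket: A^-7 - A^-3 + A + A^9, w = -3
2 components, writhe -3, over 9 crossings
lk(C1,C2) = -2
det 4, colorings 3 of 3^9 — not tricolorable
observation: inverse pairs cancel, leaving σ1⁻¹ σ1⁻¹ σ2⁻¹ σ1 σ2⁻¹


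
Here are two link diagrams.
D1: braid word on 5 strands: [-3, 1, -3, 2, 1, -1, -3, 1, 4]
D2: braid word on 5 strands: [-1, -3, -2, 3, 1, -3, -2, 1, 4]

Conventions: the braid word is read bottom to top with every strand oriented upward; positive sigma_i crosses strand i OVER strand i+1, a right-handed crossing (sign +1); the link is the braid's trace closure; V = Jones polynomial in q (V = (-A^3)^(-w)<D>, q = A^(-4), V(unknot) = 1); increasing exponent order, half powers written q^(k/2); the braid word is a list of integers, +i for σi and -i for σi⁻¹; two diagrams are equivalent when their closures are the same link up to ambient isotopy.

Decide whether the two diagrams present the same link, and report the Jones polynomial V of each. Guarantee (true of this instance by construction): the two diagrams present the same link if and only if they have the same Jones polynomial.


equivalent: no
V(D1) = q^(-7/2) - q^(-5/2) + q^(-3/2) - 2q^(-1/2) - q^(3/2)  (w +1, c 9, <D> = A^-3 + 2A^5 - A^9 + A^13 - A^17)
V(D2) = -q^(-5/2) - q^(-1/2)  (w -1, c 9, <D> = A^-1 + A^7)
why: 2 values of V(q) split the 2 diagrams


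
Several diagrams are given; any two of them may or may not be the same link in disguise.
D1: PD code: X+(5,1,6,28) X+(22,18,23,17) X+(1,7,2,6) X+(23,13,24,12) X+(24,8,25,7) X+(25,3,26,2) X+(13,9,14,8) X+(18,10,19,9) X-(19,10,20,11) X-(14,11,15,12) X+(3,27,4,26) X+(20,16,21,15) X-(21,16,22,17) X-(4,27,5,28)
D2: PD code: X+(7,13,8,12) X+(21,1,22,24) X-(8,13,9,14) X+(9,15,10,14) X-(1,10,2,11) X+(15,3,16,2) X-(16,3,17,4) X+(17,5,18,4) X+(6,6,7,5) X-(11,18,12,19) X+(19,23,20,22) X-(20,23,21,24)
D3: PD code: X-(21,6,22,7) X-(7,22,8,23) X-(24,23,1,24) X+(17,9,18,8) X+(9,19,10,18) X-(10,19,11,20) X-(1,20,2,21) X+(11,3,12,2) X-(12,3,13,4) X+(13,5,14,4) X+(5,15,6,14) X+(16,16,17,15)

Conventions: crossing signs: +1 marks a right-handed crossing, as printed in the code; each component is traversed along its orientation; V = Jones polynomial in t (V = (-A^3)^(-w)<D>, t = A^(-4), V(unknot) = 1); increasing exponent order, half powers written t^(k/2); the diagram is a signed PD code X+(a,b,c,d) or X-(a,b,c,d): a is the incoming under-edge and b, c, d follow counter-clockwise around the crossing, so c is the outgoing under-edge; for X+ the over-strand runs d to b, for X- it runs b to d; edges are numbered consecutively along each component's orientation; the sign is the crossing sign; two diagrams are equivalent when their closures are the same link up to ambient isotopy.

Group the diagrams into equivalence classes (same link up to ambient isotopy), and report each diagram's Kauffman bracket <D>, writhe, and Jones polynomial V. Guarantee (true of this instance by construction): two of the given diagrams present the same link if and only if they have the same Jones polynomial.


grouping into links: {D1} | {D2} | {D3}
V(D1) = t + t^3 - t^4  (w +6, c 14, <D> = -A^2 + A^6 + A^14)
V(D2) = t^-2 - t^-1 + 1 - t + t^2  [12 crossings, <D> = A^-2 - A^2 + A^6 - A^10 + A^14, w = +2]
D3 (bracket -A^-12 + 2A^-8 - 2A^-4 + 3 - 2A^4 + 2A^8 - A^12; 12 crossings at w = 0): V = -t^-3 + 2t^-2 - 2t^-1 + 3 - 2t + 2t^2 - t^3
why: 3 values of V(t) split the 3 diagrams


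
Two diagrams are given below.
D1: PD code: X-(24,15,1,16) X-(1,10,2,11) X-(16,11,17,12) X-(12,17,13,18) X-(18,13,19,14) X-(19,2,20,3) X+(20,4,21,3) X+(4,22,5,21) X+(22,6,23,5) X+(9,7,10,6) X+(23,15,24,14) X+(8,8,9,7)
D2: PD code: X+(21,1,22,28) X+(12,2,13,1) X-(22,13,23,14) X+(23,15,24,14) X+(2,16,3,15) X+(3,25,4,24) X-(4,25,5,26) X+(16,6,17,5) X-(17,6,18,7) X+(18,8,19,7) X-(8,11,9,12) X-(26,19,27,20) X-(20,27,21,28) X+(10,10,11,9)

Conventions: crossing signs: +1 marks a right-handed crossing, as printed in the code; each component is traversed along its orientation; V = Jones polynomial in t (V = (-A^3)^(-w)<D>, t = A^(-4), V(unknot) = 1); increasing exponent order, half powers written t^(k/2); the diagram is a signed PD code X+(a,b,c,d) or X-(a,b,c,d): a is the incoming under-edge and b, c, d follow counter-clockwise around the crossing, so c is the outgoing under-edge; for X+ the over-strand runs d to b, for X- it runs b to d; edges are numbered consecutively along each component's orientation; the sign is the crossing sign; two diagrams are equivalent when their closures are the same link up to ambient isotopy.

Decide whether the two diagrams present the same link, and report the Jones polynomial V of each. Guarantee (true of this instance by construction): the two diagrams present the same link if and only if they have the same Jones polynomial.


same link: no
V(D1) = -t^-4 + t^-3 + t^-1  [12 crossings, <D> = A^4 + A^12 - A^16, w = 0]
V(D2) = t + t^3 - t^4  (w +2, c 14, <D> = -A^-10 + A^-6 + A^2)
note: 2 values of V(t) split the 2 diagrams


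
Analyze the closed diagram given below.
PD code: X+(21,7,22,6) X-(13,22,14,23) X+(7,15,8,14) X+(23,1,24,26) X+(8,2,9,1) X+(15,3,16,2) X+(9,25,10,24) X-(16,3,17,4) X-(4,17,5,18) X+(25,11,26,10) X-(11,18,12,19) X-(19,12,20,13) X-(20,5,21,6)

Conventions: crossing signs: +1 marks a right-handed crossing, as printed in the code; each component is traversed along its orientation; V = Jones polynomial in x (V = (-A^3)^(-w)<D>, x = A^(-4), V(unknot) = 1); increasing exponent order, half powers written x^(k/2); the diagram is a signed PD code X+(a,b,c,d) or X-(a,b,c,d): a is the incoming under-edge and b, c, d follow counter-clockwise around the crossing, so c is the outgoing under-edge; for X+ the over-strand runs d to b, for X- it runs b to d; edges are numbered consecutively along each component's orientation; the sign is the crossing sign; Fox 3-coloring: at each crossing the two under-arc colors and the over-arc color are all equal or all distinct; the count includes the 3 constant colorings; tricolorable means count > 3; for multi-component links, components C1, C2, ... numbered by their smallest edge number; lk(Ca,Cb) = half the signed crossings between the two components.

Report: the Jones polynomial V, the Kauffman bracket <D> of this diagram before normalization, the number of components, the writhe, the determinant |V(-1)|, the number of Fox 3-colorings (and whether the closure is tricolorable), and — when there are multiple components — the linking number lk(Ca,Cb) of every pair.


Jones polynomial: V(x) = -x^-3 + x^-2 - x^-1 + 3 - x + x^2 - x^3
<D> = A^-9 - A^-5 + A^-1 - 3A^3 + A^7 - A^11 + A^15; writhe +1
components 1, writhe +1 (13 crossings)
3-colorings: 27 of 3^13, det 9 — tricolorable
note: det 9 = |V(-1)|; divisible by 3, so tricolorable


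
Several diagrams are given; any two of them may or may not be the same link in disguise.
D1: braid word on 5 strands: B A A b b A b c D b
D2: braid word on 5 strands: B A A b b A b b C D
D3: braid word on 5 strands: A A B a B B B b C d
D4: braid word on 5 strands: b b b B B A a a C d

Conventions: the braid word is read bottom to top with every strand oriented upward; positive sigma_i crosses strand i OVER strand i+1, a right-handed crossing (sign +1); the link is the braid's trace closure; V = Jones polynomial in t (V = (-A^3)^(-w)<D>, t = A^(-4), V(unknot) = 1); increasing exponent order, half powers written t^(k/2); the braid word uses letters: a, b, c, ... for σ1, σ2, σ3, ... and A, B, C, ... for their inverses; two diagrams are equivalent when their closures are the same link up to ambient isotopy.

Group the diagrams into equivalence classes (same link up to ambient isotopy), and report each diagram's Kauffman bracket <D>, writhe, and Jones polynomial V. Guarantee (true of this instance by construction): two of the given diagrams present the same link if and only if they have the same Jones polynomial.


equivalence classes: {D1, D2} | {D3} | {D4}
D1 (bracket -A^-12 + 2A^-8 - 2A^-4 + 3 - 2A^4 + 2A^8 - A^12; 10 crossings at w = 0): V = -t^-3 + 2t^-2 - 2t^-1 + 3 - 2t + 2t^2 - t^3
V(D2) = -t^-3 + 2t^-2 - 2t^-1 + 3 - 2t + 2t^2 - t^3  [10 crossings, <D> = -A^-18 + 2A^-14 - 2A^-10 + 3A^-6 - 2A^-2 + 2A^2 - A^6, w = -2]
V(D3) = -t^-6 + t^-5 - t^-4 + 2t^-3 - t^-2 + t^-1  (w -4, c 10, <D> = A^-8 - A^-4 + 2 - A^4 + A^8 - A^12)
V(D4) = 1  (w +2, c 10, <D> = A^6)
key observation: 3 values of V(t) split the 4 diagrams


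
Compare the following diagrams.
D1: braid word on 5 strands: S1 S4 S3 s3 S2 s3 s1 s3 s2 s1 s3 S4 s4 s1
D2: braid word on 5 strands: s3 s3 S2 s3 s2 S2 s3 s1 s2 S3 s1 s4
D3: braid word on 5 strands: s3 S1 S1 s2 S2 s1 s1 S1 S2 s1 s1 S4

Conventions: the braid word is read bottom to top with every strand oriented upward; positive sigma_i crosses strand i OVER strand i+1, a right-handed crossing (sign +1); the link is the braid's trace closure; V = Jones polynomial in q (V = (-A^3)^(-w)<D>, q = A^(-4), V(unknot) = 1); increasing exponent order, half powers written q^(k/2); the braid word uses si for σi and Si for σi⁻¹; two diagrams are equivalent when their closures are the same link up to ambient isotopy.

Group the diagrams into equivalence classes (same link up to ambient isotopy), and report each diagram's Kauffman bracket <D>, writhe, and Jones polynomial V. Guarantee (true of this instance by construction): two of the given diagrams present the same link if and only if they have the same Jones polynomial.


classes: {D1, D2} | {D3}
V(D1) = q - q^2 + 2q^3 - q^4 + q^5 - q^6  [14 crossings, <D> = -A^-12 + A^-8 - A^-4 + 2 - A^4 + A^8, w = +4]
V(D2) = q - q^2 + 2q^3 - q^4 + q^5 - q^6  [12 crossings, <D> = -A^-6 + A^-2 - A^2 + 2A^6 - A^10 + A^14, w = +6]
V(D3) = 1  (w 0, c 12, <D> = 1)
insight: comparing 3 Jones polynomials yields 2 groups


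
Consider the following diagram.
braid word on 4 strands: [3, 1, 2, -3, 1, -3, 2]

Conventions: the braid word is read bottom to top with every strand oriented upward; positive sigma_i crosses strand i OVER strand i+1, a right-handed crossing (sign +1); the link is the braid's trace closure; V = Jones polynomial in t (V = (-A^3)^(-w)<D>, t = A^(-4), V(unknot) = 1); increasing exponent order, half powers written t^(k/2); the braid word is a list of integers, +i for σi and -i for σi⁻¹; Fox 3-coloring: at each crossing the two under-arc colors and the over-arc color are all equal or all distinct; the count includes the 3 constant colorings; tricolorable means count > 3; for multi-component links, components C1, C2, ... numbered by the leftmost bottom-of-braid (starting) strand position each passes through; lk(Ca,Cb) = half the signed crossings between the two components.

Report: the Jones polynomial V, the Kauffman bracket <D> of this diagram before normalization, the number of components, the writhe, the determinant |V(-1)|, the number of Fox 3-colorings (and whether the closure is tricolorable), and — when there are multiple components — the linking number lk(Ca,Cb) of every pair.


V = 1
<D> = -A^9 (w = +3)
1 component over 7 crossings, w = +3
3 Fox colorings among 3^7, |V(-1)| = 1: not tricolorable
why: det 1 = |V(-1)|; not divisible by 3, so not tricolorable


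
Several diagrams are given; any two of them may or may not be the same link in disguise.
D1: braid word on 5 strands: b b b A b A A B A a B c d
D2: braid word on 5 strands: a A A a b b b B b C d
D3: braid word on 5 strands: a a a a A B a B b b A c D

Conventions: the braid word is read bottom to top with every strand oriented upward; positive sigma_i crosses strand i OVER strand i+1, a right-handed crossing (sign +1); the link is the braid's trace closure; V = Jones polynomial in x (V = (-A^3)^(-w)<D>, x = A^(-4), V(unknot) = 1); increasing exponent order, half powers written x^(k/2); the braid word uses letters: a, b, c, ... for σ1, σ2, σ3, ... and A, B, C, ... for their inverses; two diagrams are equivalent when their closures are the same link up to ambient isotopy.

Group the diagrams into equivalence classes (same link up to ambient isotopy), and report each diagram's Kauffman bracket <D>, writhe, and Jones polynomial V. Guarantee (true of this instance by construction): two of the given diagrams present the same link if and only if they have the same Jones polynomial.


grouping into links: {D1} | {D2} | {D3}
V(D1) = x^(-7/2) - 2x^(-5/2) + x^(-3/2) - 2x^(-1/2) + x^(1/2) - x^(3/2)  (w +1, c 13, <D> = A^-3 - A + 2A^5 - A^9 + 2A^13 - A^17)
V(D2) = -x^(1/2) - x^(3/2) - x^(5/2) + x^(9/2)  (w +3, c 11, <D> = -A^-9 + A^-1 + A^3 + A^7)
D3 (bracket A^-1 + A^7; 13 crossings at w = +3): V = -x^(1/2) - x^(5/2)
why: comparing 3 Jones polynomials yields 3 groups


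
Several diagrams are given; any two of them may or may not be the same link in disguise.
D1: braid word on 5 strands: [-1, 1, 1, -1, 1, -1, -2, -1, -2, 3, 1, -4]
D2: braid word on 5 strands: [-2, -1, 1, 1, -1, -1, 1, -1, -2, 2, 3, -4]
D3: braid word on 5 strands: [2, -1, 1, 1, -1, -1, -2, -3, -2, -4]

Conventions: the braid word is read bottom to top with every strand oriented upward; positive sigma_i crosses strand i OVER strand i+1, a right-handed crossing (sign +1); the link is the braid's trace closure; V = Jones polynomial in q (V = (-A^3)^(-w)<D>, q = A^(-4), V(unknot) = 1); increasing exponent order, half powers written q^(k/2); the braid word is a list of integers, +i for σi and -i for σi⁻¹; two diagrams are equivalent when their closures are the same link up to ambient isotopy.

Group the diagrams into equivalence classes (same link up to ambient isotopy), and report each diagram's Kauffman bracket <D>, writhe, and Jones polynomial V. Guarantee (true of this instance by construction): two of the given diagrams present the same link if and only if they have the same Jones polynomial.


grouping into links: {D1, D2, D3}
V(D1) = 1  (w -2, c 12, <D> = A^-6)
D2 (bracket A^-6; 12 crossings at w = -2): V = 1
D3 (bracket A^-12; 10 crossings at w = -4): V = 1
why: one V(q) for all 3 diagrams — one class (guaranteed)


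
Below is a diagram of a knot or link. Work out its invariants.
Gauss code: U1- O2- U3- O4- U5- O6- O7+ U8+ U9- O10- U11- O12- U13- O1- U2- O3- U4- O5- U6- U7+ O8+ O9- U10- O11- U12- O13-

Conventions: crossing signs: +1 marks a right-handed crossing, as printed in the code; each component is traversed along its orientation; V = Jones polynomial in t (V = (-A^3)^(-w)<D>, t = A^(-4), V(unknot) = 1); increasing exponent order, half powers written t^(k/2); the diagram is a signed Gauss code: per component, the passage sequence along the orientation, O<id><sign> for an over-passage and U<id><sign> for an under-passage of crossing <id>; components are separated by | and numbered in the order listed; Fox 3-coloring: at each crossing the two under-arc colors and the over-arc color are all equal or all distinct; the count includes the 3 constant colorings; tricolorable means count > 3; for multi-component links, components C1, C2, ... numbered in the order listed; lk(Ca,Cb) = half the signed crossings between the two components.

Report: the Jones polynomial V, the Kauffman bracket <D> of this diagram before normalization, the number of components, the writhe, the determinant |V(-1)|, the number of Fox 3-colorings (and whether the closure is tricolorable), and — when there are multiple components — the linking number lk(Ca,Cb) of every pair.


V(t) = -t^-13 + t^-12 - t^-11 + t^-10 - t^-9 + t^-8 - t^-7 + t^-6 + t^-4
bracket: -A^-11 - A^-3 + A - A^5 + A^9 - A^13 + A^17 - A^21 + A^25, w = -9
1 component, writhe -9, over 13 crossings
det 9, colorings 9 of 3^13 — tricolorable
observation: |V(-1)| = 9: so tricolorable, since 3 divides 9


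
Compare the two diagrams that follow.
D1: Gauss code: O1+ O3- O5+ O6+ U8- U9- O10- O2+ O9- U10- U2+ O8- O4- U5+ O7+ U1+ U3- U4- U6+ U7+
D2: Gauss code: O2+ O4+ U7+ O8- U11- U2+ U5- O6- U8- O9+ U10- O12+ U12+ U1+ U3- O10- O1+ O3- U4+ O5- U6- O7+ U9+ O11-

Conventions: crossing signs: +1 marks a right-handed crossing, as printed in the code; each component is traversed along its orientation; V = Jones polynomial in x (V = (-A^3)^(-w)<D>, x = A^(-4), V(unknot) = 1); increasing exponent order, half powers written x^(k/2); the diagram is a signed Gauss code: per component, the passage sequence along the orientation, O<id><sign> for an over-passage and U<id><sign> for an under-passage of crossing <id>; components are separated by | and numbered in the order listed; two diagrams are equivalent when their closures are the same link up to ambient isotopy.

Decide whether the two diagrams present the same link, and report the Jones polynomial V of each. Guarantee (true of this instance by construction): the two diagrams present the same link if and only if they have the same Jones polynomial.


equivalent: no
V(D1) = 1  (w 0, c 10, <D> = 1)
D2 (bracket -A^-12 + 2A^-8 - 2A^-4 + 3 - 2A^4 + 2A^8 - A^12; 12 crossings at w = 0): V = -x^-3 + 2x^-2 - 2x^-1 + 3 - 2x + 2x^2 - x^3
why: comparing 2 Jones polynomials yields 2 groups


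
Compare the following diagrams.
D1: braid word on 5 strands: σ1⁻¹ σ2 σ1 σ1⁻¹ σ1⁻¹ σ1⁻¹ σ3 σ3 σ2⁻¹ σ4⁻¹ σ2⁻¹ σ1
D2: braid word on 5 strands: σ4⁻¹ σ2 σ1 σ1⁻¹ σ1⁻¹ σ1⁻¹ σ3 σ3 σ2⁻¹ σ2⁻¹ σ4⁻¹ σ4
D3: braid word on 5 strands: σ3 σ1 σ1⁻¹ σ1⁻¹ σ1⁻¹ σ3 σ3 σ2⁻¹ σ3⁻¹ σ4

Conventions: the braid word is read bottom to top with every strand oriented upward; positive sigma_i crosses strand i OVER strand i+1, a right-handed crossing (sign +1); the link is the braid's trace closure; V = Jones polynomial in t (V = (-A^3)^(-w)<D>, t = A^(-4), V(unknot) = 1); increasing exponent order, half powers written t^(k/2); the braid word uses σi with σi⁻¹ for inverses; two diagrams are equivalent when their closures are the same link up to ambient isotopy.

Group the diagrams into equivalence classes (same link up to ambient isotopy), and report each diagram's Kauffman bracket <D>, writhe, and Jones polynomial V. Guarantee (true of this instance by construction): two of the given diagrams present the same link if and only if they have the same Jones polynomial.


equivalence classes: {D1, D2, D3}
D1 (bracket A^-14 + 2A^-6 + A^2; 12 crossings at w = -2): V = t^-2 + 2 + t^2
V(D2) = t^-2 + 2 + t^2  [12 crossings, <D> = A^-14 + 2A^-6 + A^2, w = -2]
V(D3) = t^-2 + 2 + t^2  (w 0, c 10, <D> = A^-8 + 2 + A^8)
observation: all 3 diagrams share one V(t), hence one class


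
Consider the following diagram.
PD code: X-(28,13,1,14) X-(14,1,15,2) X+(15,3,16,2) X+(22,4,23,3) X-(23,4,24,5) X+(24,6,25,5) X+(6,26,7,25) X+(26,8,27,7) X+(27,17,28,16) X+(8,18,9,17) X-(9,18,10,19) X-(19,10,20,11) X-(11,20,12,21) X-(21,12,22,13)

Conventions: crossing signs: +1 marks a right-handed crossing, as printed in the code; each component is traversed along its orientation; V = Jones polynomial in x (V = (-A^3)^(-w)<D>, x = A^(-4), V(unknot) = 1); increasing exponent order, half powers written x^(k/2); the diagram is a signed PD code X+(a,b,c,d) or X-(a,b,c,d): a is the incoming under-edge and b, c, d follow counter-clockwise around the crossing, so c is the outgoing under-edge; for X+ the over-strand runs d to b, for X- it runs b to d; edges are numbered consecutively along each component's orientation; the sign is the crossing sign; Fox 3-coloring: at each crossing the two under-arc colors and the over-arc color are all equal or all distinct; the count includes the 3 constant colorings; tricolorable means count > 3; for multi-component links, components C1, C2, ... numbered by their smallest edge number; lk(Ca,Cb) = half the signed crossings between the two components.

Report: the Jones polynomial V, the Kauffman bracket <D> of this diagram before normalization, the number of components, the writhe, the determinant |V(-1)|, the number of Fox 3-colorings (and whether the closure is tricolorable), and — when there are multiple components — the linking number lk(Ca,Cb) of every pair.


Jones polynomial: V(x) = -x^-3 + x^-2 - x^-1 + 3 - x + x^2 - x^3
<D> = -A^-12 + A^-8 - A^-4 + 3 - A^4 + A^8 - A^12; writhe 0
components 1, writhe 0 (14 crossings)
3-colorings: 27 of 3^14, det 9 — tricolorable
note: the span of V is 6, forcing >= 6 crossings in any diagram


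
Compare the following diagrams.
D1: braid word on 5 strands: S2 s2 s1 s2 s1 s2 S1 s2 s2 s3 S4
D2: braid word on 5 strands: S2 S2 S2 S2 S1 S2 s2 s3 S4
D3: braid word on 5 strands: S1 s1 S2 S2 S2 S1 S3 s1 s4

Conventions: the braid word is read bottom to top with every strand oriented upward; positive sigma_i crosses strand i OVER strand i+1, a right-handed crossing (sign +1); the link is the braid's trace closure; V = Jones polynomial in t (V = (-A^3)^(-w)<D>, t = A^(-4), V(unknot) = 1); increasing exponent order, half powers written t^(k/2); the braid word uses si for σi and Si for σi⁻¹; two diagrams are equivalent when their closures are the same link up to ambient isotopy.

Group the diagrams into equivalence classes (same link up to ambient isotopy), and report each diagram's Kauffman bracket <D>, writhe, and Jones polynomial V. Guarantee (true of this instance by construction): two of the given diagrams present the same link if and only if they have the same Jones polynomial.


equivalence classes: {D1} | {D2} | {D3}
D1 (bracket -A^-11 + A^-7 - A^-3 + 2A + A^9; 11 crossings at w = +5): V = -t^(3/2) - 2t^(7/2) + t^(9/2) - t^(11/2) + t^(13/2)
V(D2) = -t^(-11/2) + t^(-9/2) - t^(-7/2) - t^(-3/2)  [9 crossings, <D> = A^-9 + A^-1 - A^3 + A^7, w = -5]
D3 (bracket A^-7 + A^-3 + A - A^9; 9 crossings at w = -3): V = t^(-9/2) - t^(-5/2) - t^(-3/2) - t^(-1/2)
key observation: comparing 3 Jones polynomials yields 3 groups


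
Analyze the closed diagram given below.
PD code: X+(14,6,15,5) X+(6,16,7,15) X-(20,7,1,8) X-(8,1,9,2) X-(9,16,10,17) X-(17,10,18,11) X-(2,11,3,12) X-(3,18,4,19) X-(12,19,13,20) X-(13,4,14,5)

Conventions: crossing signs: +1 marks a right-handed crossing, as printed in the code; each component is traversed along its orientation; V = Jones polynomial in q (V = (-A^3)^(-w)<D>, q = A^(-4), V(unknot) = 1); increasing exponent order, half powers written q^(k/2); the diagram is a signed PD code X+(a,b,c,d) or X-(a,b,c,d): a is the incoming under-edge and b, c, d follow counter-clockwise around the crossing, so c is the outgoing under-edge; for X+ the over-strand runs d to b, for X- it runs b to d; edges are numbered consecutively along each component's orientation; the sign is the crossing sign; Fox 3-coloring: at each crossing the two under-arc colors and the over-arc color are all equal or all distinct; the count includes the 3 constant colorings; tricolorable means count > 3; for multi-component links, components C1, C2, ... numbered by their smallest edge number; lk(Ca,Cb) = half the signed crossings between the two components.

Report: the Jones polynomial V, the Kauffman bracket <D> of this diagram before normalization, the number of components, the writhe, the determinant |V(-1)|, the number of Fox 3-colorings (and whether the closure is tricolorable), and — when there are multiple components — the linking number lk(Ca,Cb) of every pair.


Jones polynomial: V(q) = q^-8 - 2q^-7 + q^-6 - 2q^-5 + 2q^-4 + q^-2
<D> = A^-10 + 2A^-2 - 2A^2 + A^6 - 2A^10 + A^14; writhe -6
components 1, writhe -6 (10 crossings)
3-colorings: 27 of 3^10, det 9 — tricolorable
note: V spans 6 powers of q: at least 6 crossings in any diagram


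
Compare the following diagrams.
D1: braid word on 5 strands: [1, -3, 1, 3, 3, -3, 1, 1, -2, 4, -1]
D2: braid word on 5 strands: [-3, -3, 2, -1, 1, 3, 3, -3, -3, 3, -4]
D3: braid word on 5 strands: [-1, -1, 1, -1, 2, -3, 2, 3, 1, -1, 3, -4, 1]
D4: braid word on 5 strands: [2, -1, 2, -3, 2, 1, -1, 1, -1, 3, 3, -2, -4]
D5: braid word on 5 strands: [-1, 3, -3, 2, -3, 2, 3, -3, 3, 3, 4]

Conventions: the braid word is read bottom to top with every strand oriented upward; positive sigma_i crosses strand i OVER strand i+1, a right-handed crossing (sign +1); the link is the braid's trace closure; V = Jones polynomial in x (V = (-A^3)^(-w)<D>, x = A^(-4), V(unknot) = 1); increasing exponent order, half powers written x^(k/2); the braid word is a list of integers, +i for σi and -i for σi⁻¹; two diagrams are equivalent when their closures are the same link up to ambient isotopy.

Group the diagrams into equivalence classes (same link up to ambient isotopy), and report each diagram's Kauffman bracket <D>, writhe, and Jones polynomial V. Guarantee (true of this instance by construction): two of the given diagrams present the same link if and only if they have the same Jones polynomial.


equivalence classes: {D1} | {D2} | {D3, D4, D5}
D1 (bracket -A^-9 + A^-1 + A^3 + A^7; 11 crossings at w = +3): V = -x^(1/2) - x^(3/2) - x^(5/2) + x^(9/2)
D2 (bracket A^-5 + A^-1; 11 crossings at w = -1): V = -x^(-1/2) - x^(1/2)
V(D3) = -x^(1/2) + x^(3/2) - x^(5/2) - x^(9/2)  [13 crossings, <D> = A^-15 + A^-7 - A^-3 + A, w = +1]
V(D4) = -x^(1/2) + x^(3/2) - x^(5/2) - x^(9/2)  [13 crossings, <D> = A^-15 + A^-7 - A^-3 + A, w = +1]
V(D5) = -x^(1/2) + x^(3/2) - x^(5/2) - x^(9/2)  (w +3, c 11, <D> = A^-9 + A^-1 - A^3 + A^7)
key observation: 3 classes among 5 diagrams; unequal V(x) rules out equality


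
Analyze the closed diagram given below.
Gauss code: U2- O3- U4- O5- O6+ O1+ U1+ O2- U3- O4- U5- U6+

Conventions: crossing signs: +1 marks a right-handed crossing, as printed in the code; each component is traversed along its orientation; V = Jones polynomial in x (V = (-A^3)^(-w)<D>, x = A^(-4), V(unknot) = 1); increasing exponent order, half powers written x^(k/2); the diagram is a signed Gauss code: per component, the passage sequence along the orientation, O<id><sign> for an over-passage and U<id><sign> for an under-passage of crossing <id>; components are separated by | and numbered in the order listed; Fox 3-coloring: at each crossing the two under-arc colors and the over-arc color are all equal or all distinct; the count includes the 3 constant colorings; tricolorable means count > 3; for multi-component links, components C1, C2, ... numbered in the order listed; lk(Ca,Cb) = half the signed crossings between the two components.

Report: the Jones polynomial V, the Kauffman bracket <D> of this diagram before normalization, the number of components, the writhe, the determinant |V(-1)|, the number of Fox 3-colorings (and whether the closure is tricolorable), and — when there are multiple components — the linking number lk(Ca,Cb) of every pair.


Jones polynomial: V(x) = -x^-4 + x^-3 + x^-1
<D> = A^-2 + A^6 - A^10; writhe -2
components 1, writhe -2 (6 crossings)
3-colorings: 9 of 3^6, det 3 — tricolorable
note: w = -2 (over 6 crossings) is diagram-only; (-A^3)^(2) removes it from V


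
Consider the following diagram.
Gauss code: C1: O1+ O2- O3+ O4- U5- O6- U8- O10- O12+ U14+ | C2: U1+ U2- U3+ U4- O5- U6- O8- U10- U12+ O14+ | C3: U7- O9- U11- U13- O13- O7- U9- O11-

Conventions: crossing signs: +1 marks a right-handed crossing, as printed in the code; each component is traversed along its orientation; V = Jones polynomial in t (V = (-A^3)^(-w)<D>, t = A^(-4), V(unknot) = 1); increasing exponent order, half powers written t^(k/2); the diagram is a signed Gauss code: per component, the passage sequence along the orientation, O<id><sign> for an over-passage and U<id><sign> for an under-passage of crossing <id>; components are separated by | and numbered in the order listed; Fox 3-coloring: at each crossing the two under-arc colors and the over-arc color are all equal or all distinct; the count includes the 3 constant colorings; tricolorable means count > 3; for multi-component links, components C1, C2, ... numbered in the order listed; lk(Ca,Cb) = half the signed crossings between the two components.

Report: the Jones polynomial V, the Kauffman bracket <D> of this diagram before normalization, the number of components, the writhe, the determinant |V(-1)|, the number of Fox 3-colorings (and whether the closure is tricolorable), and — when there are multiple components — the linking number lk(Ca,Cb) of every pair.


V(t) = -t^-7 + t^-4 + 2t^-3 + t^-2 + t^-1
bracket: A^-14 + A^-10 + 2A^-6 + A^-2 - A^10, w = -6
3 components, writhe -6, over 14 crossings
lk(C1,C2) = -1
linking number lk(C1,C3) = 0
lk(C2,C3): 0
det 0, colorings 27 of 3^14 — tricolorable
observation: w = -6 shifts under R1 moves; the (-A^3)^(6) factor cancels that in V


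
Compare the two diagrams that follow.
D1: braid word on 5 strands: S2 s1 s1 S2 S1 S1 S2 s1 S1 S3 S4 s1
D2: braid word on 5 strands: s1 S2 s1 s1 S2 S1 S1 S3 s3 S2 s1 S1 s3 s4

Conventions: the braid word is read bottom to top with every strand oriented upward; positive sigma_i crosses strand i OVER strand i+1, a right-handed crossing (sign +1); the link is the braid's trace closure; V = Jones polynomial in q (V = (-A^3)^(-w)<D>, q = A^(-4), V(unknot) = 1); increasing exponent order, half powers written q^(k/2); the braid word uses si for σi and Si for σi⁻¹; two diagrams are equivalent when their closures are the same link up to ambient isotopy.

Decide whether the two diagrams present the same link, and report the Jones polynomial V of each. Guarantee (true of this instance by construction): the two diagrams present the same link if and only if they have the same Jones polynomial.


equivalent: yes
D1 (bracket -A^-16 + 2A^-12 - A^-8 + 2A^-4 - 1 + A^4 - A^8; 12 crossings at w = -4): V = -q^-5 + q^-4 - q^-3 + 2q^-2 - q^-1 + 2 - q
D2 (bracket -A^-4 + 2 - A^4 + 2A^8 - A^12 + A^16 - A^20; 14 crossings at w = 0): V = -q^-5 + q^-4 - q^-3 + 2q^-2 - q^-1 + 2 - q
key observation: Markov moves rewrite D1 (12 crossings) into D2 (14)


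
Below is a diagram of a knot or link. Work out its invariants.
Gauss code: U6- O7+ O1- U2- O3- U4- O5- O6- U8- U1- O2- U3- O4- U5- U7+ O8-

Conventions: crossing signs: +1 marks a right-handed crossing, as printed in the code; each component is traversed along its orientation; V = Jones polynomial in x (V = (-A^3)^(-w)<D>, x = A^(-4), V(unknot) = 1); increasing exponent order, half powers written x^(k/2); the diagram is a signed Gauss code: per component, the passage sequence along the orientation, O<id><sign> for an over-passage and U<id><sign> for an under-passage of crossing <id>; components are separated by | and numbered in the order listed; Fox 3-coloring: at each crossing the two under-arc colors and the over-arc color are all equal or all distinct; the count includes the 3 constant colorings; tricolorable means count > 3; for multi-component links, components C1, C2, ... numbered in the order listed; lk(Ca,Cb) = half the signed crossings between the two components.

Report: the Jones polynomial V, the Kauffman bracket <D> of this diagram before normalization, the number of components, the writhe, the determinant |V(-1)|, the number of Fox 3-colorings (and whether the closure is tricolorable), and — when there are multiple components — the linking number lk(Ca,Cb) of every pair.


Jones polynomial: V(x) = -x^-9 + x^-8 - 2x^-7 + 3x^-6 - 2x^-5 + 2x^-4 - x^-3 + x^-2
<D> = A^-10 - A^-6 + 2A^-2 - 2A^2 + 3A^6 - 2A^10 + A^14 - A^18; writhe -6
components 1, writhe -6 (8 crossings)
3-colorings: 3 of 3^8, det 13 — not tricolorable
note: det 13 = |V(-1)|; not divisible by 3, so not tricolorable
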